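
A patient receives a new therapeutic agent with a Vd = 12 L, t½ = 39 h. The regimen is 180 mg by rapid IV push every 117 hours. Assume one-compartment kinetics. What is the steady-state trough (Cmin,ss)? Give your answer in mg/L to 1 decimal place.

τ = 117 h = 3 half-lives, so f = (1/2)^3 = 0.125.
At steady state, R = 1/(1 − 0.125) = 8/7.
Single-dose peak C₀ = D/Vd = 180/12 = 15 mg/L.
Steady-state peak Cmax,ss = C₀·R = 15 × 8/7 ≈ 17.143 mg/L.
Steady-state trough Cmin,ss = Cmax,ss·f ≈ 17.143 × 0.125 ≈ 2.143 mg/L.

2.1 mg/L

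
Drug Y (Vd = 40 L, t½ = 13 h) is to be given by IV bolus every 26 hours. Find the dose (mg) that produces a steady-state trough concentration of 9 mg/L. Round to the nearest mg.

1080 mg

τ/t½ = 26/13 ≈ 2, so f = (1/2)^(26/13) ≈ 0.250000.
Cmin,ss = (D/Vd)·f/(1−f), so D = Cmin,ss·Vd·(1−f)/f.
D = 9 × 40 × (1−f)/f ≈ 9 × 40 × 3.00000 ≈ 1080.00 mg.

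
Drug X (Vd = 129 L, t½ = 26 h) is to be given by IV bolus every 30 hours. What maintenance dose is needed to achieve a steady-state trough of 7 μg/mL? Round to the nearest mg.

1106 mg

τ/t½ = 30/26 ≈ 1.1538, so f = (1/2)^(30/26) ≈ 0.449425.
Cmin,ss = (D/Vd)·f/(1−f), so D = Cmin,ss·Vd·(1−f)/f.
D = 7 × 129 × (1−f)/f ≈ 7 × 129 × 1.22507 ≈ 1106.24 mg.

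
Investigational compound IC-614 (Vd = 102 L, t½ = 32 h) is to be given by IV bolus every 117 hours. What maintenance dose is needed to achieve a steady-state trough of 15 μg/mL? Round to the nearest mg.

17760 mg

τ/t½ = 117/32 ≈ 3.6562, so f = (1/2)^(117/32) ≈ 0.079316.
Cmin,ss = (D/Vd)·f/(1−f), so D = Cmin,ss·Vd·(1−f)/f.
D = 15 × 102 × (1−f)/f ≈ 15 × 102 × 11.60780 ≈ 17759.93 mg.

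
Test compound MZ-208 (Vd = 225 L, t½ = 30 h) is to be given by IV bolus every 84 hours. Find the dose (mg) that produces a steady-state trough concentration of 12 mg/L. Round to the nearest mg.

τ/t½ = 84/30 ≈ 2.8, so f = (1/2)^(84/30) ≈ 0.143587.
Cmin,ss = (D/Vd)·f/(1−f), so D = Cmin,ss·Vd·(1−f)/f.
D = 12 × 225 × (1−f)/f ≈ 12 × 225 × 5.96442 ≈ 16103.93 mg.

16104 mg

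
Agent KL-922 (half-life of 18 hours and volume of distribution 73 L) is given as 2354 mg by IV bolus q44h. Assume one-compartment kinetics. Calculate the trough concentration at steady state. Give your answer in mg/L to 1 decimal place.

7.3 mg/L

Over one 44-h interval, 44/18 ≈ 2.4444 half-lives elapse, leaving f ≈ 0.1837 of each dose.
Single-dose peak C₀ = D/Vd = 2354/73 ≈ 32.247 mg/L.
Steady-state trough Cmin,ss = C₀·f/(1−f) ≈ 32.247 × 0.1837/0.8163 ≈ 7.257 mg/L.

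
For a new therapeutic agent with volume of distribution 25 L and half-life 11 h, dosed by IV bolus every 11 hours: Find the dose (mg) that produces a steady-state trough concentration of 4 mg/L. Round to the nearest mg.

100 mg

τ/t½ = 11/11 ≈ 1, so f = (1/2)^(11/11) ≈ 0.500000.
Cmin,ss = (D/Vd)·f/(1−f), so D = Cmin,ss·Vd·(1−f)/f.
D = 4 × 25 × (1−f)/f ≈ 4 × 25 × 1.00000 ≈ 100.00 mg.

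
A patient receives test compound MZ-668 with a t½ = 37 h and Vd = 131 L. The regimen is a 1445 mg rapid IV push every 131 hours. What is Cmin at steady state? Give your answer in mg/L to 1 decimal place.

τ/t½ = 131/37 ≈ 3.5405, so fraction remaining f = (1/2)^(131/37) ≈ 0.0859.
Accumulation ratio R = 1/(1 − f) ≈ 1/0.9141 ≈ 1.0940.
Each bolus raises the concentration by D/Vd = 1445/131 ≈ 11.031 mg/L.
Steady-state peak Cmax,ss = C₀·R ≈ 11.031 × 1.0940 ≈ 12.068 mg/L.
Steady-state trough Cmin,ss = Cmax,ss·f ≈ 12.068 × 0.0859 ≈ 1.037 mg/L.

1.0 mg/L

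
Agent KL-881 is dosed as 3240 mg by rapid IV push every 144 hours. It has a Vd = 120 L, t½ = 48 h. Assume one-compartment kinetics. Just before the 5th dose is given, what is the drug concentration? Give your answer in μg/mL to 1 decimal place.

f = (1/2)^(τ/t½) = (1/2)^(144/48) ≈ 0.1250.
C₀ = D/Vd = 3240/120 ≈ 27.000 μg/mL.
Before the 5th dose, 4 doses have been given. Superposition: Cmin = C₀·(f + f² + … + f^4).
≈ 27.000 × (0.1250 + 0.0156 + 0.0020 + 0.0002) ≈ 27.000 × 0.1428 ≈ 3.856 μg/mL.

3.9 μg/mL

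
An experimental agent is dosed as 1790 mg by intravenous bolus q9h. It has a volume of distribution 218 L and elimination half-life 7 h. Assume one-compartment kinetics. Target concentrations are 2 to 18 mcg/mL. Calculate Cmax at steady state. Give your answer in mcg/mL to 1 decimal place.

τ/t½ = 9/7 ≈ 1.2857, so fraction remaining f = (1/2)^(9/7) ≈ 0.4102.
At steady state, accumulation factor R = 1/(1 − e^(−kτ)) ≈ 1.6955.
Each bolus raises the concentration by D/Vd = 1790/218 ≈ 8.211 mcg/mL.
Cmax,ss = C₀/(1 − f) ≈ 8.211/0.5898 ≈ 13.922 mcg/mL.
Peak 13.9 mcg/mL vs MTC 18 mcg/mL: below toxic threshold.

13.9 mcg/mL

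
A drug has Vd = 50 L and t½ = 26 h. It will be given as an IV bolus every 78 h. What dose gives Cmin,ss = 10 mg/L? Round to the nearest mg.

3500 mg

τ/t½ = 78/26 ≈ 3, so f = (1/2)^(78/26) ≈ 0.125000.
Cmin,ss = (D/Vd)·f/(1−f), so D = Cmin,ss·Vd·(1−f)/f.
D = 10 × 50 × (1−f)/f ≈ 10 × 50 × 7.00000 ≈ 3500.00 mg.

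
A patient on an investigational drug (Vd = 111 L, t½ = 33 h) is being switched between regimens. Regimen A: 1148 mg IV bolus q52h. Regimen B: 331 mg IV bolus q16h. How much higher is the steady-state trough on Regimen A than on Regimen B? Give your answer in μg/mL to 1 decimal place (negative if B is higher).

-2.2 μg/mL

Regimen A: f = (1/2)^(52/33) ≈ 0.3355; Cmin,ss = (1148/111)·f/(1−f) ≈ 5.222 μg/mL.
Regimen B: f = (1/2)^(16/33) ≈ 0.7146; Cmin,ss = (331/111)·f/(1−f) ≈ 7.466 μg/mL.
Difference ≈ 5.222 − 7.466 ≈ -2.244 μg/mL.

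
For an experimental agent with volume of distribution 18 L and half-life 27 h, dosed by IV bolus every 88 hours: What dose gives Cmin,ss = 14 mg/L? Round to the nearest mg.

τ/t½ = 88/27 ≈ 3.2593, so f = (1/2)^(88/27) ≈ 0.104440.
Cmin,ss = (D/Vd)·f/(1−f), so D = Cmin,ss·Vd·(1−f)/f.
D = 14 × 18 × (1−f)/f ≈ 14 × 18 × 8.57488 ≈ 2160.87 mg.

2161 mg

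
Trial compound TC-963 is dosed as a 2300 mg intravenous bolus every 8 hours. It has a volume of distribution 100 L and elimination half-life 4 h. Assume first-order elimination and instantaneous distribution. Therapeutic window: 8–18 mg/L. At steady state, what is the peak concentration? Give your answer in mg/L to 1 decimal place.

30.7 mg/L

The dosing interval is 2 half-lives, so f = 2^(−2) = 0.25.
At steady state, R = 1/(1 − 0.25) = 4/3.
Single-dose peak C₀ = D/Vd = 2300/100 = 23 mg/L.
Steady-state peak Cmax,ss = C₀·R = 23 × 4/3 ≈ 30.667 mg/L.
Peak 30.7 mg/L vs MTC 18 mg/L: exceeds toxic threshold.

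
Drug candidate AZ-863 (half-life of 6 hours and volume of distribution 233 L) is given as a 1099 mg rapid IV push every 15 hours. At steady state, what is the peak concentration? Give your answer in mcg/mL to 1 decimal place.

5.7 mcg/mL

k = ln2/t½ = ln2/6 ≈ 0.115525 h⁻¹; fraction remaining f = e^(−kτ) = e^(−0.115525×15) ≈ 0.1768.
Accumulation ratio R = 1/(1 − f) ≈ 1/0.8232 ≈ 1.2148.
Single-dose peak C₀ = D/Vd = 1099/233 ≈ 4.717 mcg/mL.
Steady-state peak Cmax,ss = C₀·R ≈ 4.717 × 1.2148 ≈ 5.730 mcg/mL.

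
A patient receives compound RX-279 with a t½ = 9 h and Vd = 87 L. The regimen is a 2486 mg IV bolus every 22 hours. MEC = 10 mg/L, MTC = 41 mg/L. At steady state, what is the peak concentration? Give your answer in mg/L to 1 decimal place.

35.0 mg/L

Over one 22-h interval, 22/9 ≈ 2.4444 half-lives elapse, leaving f ≈ 0.1837 of each dose.
Accumulation ratio R = 1/(1 − f) ≈ 1/0.8163 ≈ 1.2250.
Each bolus raises the concentration by D/Vd = 2486/87 ≈ 28.575 mg/L.
Cmax,ss = C₀/(1 − f) ≈ 28.575/0.8163 ≈ 35.006 mg/L.
Peak 35.0 mg/L vs MTC 41 mg/L: below toxic threshold.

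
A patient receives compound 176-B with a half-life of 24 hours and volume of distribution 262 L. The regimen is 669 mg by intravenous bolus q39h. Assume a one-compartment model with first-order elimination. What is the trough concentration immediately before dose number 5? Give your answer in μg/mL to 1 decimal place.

f = (1/2)^(τ/t½) = (1/2)^(39/24) ≈ 0.3242.
C₀ = D/Vd = 669/262 ≈ 2.553 μg/mL.
Before the 5th dose, 4 doses have been given. Superposition: Cmin = C₀·(f + f² + … + f^4).
≈ 2.553 × (0.3242 + 0.1051 + 0.0341 + 0.0110) ≈ 2.553 × 0.4744 ≈ 1.211 μg/mL.

1.2 μg/mL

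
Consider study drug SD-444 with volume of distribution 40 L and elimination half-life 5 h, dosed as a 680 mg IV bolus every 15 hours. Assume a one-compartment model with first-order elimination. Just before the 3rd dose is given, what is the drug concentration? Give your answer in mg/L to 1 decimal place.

2.4 mg/L

f = (1/2)^(τ/t½) = (1/2)^(15/5) ≈ 0.1250.
C₀ = D/Vd = 680/40 ≈ 17.000 mg/L.
Before the 3rd dose, 2 doses have been given. Superposition: Cmin = C₀·(f + f²).
≈ 17.000 × (0.1250 + 0.0156) ≈ 17.000 × 0.1406 ≈ 2.390 mg/L.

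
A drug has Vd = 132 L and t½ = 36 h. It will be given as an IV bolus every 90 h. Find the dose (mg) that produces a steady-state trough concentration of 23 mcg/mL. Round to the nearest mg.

14138 mg

τ/t½ = 90/36 ≈ 2.5, so f = (1/2)^(90/36) ≈ 0.176777.
Cmin,ss = (D/Vd)·f/(1−f), so D = Cmin,ss·Vd·(1−f)/f.
D = 23 × 132 × (1−f)/f ≈ 23 × 132 × 4.65684 ≈ 14138.17 mg.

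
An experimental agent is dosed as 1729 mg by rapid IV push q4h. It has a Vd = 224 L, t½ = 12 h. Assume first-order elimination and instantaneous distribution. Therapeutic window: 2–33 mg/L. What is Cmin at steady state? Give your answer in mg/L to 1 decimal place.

k = ln2/t½ = ln2/12 ≈ 0.057762 h⁻¹; fraction remaining f = e^(−kτ) = e^(−0.057762×4) ≈ 0.7937.
At steady state, accumulation factor R = 1/(1 − e^(−kτ)) ≈ 4.8473.
Each bolus raises the concentration by D/Vd = 1729/224 ≈ 7.719 mg/L.
Steady-state peak Cmax,ss = C₀·R ≈ 7.719 × 4.8473 ≈ 37.416 mg/L.
One interval later, Cmin,ss = Cmax,ss·e^(−kτ) ≈ 37.416 × 0.7937 ≈ 29.697 mg/L.
Trough 29.7 mg/L vs MEC 2 mg/L: adequate.

29.7 mg/L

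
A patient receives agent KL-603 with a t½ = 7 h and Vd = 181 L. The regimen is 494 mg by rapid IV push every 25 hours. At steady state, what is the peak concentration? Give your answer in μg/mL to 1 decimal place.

τ/t½ = 25/7 ≈ 3.5714, so fraction remaining f = (1/2)^(25/7) ≈ 0.0841.
Accumulation ratio R = 1/(1 − f) ≈ 1/0.9159 ≈ 1.0918.
Single-dose peak C₀ = D/Vd = 494/181 ≈ 2.729 μg/mL.
Steady-state peak Cmax,ss = C₀·R ≈ 2.729 × 1.0918 ≈ 2.980 μg/mL.

3.0 μg/mL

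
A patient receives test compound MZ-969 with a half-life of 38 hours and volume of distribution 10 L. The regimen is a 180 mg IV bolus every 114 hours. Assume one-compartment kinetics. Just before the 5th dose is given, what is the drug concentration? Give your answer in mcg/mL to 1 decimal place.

2.6 mcg/mL

f = (1/2)^(τ/t½) = (1/2)^(114/38) ≈ 0.1250.
C₀ = D/Vd = 180/10 ≈ 18.000 mcg/mL.
Before the 5th dose, 4 doses have been given. Superposition: Cmin = C₀·(f + f² + … + f^4).
≈ 18.000 × (0.1250 + 0.0156 + 0.0020 + 0.0002) ≈ 18.000 × 0.1428 ≈ 2.570 mcg/mL.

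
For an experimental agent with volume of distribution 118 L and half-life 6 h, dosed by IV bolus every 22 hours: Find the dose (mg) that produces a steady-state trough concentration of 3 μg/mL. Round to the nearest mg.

τ/t½ = 22/6 ≈ 3.6667, so f = (1/2)^(22/6) ≈ 0.078745.
Cmin,ss = (D/Vd)·f/(1−f), so D = Cmin,ss·Vd·(1−f)/f.
D = 3 × 118 × (1−f)/f ≈ 3 × 118 × 11.69922 ≈ 4141.52 mg.

4142 mg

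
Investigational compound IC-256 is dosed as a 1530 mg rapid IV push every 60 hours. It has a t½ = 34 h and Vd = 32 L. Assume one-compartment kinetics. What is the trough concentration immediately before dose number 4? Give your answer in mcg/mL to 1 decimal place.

19.4 mcg/mL

f = (1/2)^(τ/t½) = (1/2)^(60/34) ≈ 0.2943.
C₀ = D/Vd = 1530/32 ≈ 47.812 mcg/mL.
Before the 4th dose, 3 doses have been given. Superposition: Cmin = C₀·(f + f² + … + f^3).
≈ 47.812 × (0.2943 + 0.0866 + 0.0255) ≈ 47.812 × 0.4064 ≈ 19.431 mcg/mL.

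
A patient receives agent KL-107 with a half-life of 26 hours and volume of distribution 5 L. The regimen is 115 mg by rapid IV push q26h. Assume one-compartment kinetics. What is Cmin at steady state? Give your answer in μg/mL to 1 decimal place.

The dosing interval is 1 half-life, so f = 2^(−1) = 0.5.
Accumulation ratio R = 1/(1 − f) = 1/0.5 = 2/1.
Single-dose peak C₀ = D/Vd = 115/5 = 23 μg/mL.
Steady-state peak Cmax,ss = C₀·R = 23 × 2/1 ≈ 46.000 μg/mL.
Steady-state trough Cmin,ss = Cmax,ss·f ≈ 46.000 × 0.5 ≈ 23.000 μg/mL.

23.0 μg/mL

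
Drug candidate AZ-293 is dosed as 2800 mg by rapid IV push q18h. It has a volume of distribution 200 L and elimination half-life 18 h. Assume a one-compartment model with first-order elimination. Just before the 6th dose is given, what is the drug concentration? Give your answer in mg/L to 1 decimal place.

f = (1/2)^(τ/t½) = (1/2)^(18/18) ≈ 0.5000.
C₀ = D/Vd = 2800/200 ≈ 14.000 mg/L.
Before the 6th dose, 5 doses have been given. Superposition: Cmin = C₀·(f + f² + … + f^5).
≈ 14.000 × (0.5000 + 0.2500 + 0.1250 + 0.0625 + 0.0313) ≈ 14.000 × 0.9688 ≈ 13.563 mg/L.

13.6 mg/L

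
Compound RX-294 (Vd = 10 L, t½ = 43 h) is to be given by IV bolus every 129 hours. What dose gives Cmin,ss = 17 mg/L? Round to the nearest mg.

1190 mg

τ/t½ = 129/43 ≈ 3, so f = (1/2)^(129/43) ≈ 0.125000.
Cmin,ss = (D/Vd)·f/(1−f), so D = Cmin,ss·Vd·(1−f)/f.
D = 17 × 10 × (1−f)/f ≈ 17 × 10 × 7.00000 ≈ 1190.00 mg.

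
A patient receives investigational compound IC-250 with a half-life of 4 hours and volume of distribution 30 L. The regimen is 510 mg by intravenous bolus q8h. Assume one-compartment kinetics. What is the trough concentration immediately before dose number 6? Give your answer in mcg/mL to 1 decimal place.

5.7 mcg/mL

f = (1/2)^(τ/t½) = (1/2)^(8/4) ≈ 0.2500.
C₀ = D/Vd = 510/30 ≈ 17.000 mcg/mL.
Before the 6th dose, 5 doses have been given. Superposition: Cmin = C₀·(f + f² + … + f^5).
≈ 17.000 × (0.2500 + 0.0625 + 0.0156 + 0.0039 + 0.0010) ≈ 17.000 × 0.3330 ≈ 5.661 mcg/mL.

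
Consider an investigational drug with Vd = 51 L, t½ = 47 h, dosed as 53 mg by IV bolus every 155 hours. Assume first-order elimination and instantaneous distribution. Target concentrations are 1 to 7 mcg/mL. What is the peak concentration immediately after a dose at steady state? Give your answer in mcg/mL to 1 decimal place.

τ/t½ = 155/47 ≈ 3.2979, so fraction remaining f = (1/2)^(155/47) ≈ 0.1017.
Accumulation ratio R = 1/(1 − f) ≈ 1/0.8983 ≈ 1.1132.
Each bolus raises the concentration by D/Vd = 53/51 ≈ 1.039 mcg/mL.
Cmax,ss = C₀/(1 − f) ≈ 1.039/0.8983 ≈ 1.157 mcg/mL.
Peak 1.2 mcg/mL vs MTC 7 mcg/mL: below toxic threshold.

1.2 mcg/mL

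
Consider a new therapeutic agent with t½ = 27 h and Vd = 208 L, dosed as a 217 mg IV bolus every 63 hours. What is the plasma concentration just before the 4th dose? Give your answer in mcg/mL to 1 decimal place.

0.3 mcg/mL

f = (1/2)^(τ/t½) = (1/2)^(63/27) ≈ 0.1984.
C₀ = D/Vd = 217/208 ≈ 1.043 mcg/mL.
Before the 4th dose, 3 doses have been given. Superposition: Cmin = C₀·(f + f² + … + f^3).
≈ 1.043 × (0.1984 + 0.0394 + 0.0078) ≈ 1.043 × 0.2456 ≈ 0.256 mcg/mL.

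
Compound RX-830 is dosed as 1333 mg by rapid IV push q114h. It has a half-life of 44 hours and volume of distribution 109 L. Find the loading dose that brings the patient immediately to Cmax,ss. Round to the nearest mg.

1598 mg

f = (1/2)^(114/44) ≈ 0.165981; accumulation ratio R = 1/(1−f) ≈ 1.19901.
Loading dose to hit Cmax,ss on first dose: D_load = D_maint·R ≈ 1333 × 1.19901 ≈ 1598.28 mg.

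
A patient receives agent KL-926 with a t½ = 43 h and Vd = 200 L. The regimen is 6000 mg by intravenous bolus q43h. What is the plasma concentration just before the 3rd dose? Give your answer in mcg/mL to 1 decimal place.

22.5 mcg/mL

f = (1/2)^(τ/t½) = (1/2)^(43/43) ≈ 0.5000.
C₀ = D/Vd = 6000/200 ≈ 30.000 mcg/mL.
Before the 3rd dose, 2 doses have been given. Superposition: Cmin = C₀·(f + f²).
≈ 30.000 × (0.5000 + 0.2500) ≈ 30.000 × 0.7500 ≈ 22.500 mcg/mL.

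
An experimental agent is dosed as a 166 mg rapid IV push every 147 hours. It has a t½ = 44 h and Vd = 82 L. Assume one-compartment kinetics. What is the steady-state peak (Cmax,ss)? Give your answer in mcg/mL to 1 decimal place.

Over one 147-h interval, 147/44 ≈ 3.3409 half-lives elapse, leaving f ≈ 0.0987 of each dose.
At steady state, accumulation factor R = 1/(1 − e^(−kτ)) ≈ 1.1095.
Single-dose peak C₀ = D/Vd = 166/82 ≈ 2.024 mcg/mL.
Steady-state peak Cmax,ss = C₀·R ≈ 2.024 × 1.1095 ≈ 2.246 mcg/mL.

2.2 mcg/mL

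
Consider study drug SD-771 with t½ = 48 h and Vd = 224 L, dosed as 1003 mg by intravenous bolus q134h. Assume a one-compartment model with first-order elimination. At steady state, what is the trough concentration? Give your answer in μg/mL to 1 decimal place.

k = ln2/t½ = ln2/48 ≈ 0.014441 h⁻¹; fraction remaining f = e^(−kτ) = e^(−0.014441×134) ≈ 0.1444.
Each bolus raises the concentration by D/Vd = 1003/224 ≈ 4.478 μg/mL.
Steady-state trough Cmin,ss = C₀·f/(1−f) ≈ 4.478 × 0.1444/0.8556 ≈ 0.756 μg/mL.

0.8 μg/mL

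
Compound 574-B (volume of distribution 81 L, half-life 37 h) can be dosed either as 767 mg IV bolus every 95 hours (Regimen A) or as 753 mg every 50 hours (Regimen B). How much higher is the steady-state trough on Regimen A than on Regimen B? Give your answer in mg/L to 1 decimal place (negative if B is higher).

Regimen A: f = (1/2)^(95/37) ≈ 0.1687; Cmin,ss = (767/81)·f/(1−f) ≈ 1.922 mg/L.
Regimen B: f = (1/2)^(50/37) ≈ 0.3919; Cmin,ss = (753/81)·f/(1−f) ≈ 5.991 mg/L.
Difference ≈ 1.922 − 5.991 ≈ -4.069 mg/L.

-4.1 mg/L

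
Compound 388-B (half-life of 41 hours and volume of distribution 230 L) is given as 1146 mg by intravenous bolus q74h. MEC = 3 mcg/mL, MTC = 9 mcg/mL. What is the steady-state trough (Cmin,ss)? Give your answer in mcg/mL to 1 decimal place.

2.0 mcg/mL

τ/t½ = 74/41 ≈ 1.8049, so fraction remaining f = (1/2)^(74/41) ≈ 0.2862.
Single-dose peak C₀ = D/Vd = 1146/230 ≈ 4.983 mcg/mL.
Steady-state trough Cmin,ss = C₀·f/(1−f) ≈ 4.983 × 0.2862/0.7138 ≈ 1.998 mcg/mL.
Trough 2.0 mcg/mL vs MEC 3 mcg/mL: subtherapeutic.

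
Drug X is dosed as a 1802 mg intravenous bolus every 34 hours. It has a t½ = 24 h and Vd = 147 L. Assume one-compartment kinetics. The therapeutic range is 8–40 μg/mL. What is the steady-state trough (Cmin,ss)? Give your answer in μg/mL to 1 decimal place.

7.3 μg/mL

Over one 34-h interval, 34/24 ≈ 1.4167 half-lives elapse, leaving f ≈ 0.3746 of each dose.
Accumulation ratio R = 1/(1 − f) ≈ 1/0.6254 ≈ 1.5990.
Single-dose peak C₀ = D/Vd = 1802/147 ≈ 12.259 μg/mL.
Steady-state peak Cmax,ss = C₀·R ≈ 12.259 × 1.5990 ≈ 19.602 μg/mL.
One interval later, Cmin,ss = Cmax,ss·e^(−kτ) ≈ 19.602 × 0.3746 ≈ 7.343 μg/mL.
Trough 7.3 μg/mL vs MEC 8 μg/mL: subtherapeutic.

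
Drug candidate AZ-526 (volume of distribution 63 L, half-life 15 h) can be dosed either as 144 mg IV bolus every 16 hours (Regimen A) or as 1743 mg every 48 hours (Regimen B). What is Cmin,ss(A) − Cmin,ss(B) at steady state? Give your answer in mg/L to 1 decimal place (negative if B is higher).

Regimen A: f = (1/2)^(16/15) ≈ 0.4774; Cmin,ss = (144/63)·f/(1−f) ≈ 2.088 mg/L.
Regimen B: f = (1/2)^(48/15) ≈ 0.1088; Cmin,ss = (1743/63)·f/(1−f) ≈ 3.378 mg/L.
Difference ≈ 2.088 − 3.378 ≈ -1.290 mg/L.

-1.3 mg/L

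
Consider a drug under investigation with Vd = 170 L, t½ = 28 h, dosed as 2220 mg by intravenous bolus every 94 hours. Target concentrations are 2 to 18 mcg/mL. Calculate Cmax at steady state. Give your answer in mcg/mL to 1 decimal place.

τ/t½ = 94/28 ≈ 3.3571, so fraction remaining f = (1/2)^(94/28) ≈ 0.0976.
Accumulation ratio R = 1/(1 − f) ≈ 1/0.9024 ≈ 1.1082.
Single-dose peak C₀ = D/Vd = 2220/170 ≈ 13.059 mcg/mL.
Steady-state peak Cmax,ss = C₀·R ≈ 13.059 × 1.1082 ≈ 14.472 mcg/mL.
Peak 14.5 mcg/mL vs MTC 18 mcg/mL: below toxic threshold.

14.5 mcg/mL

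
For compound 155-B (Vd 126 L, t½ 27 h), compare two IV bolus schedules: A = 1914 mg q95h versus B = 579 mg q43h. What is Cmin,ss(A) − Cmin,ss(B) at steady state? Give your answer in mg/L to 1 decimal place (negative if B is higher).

-0.8 mg/L

Regimen A: f = (1/2)^(95/27) ≈ 0.0873; Cmin,ss = (1914/126)·f/(1−f) ≈ 1.453 mg/L.
Regimen B: f = (1/2)^(43/27) ≈ 0.3316; Cmin,ss = (579/126)·f/(1−f) ≈ 2.280 mg/L.
Difference ≈ 1.453 − 2.280 ≈ -0.827 mg/L.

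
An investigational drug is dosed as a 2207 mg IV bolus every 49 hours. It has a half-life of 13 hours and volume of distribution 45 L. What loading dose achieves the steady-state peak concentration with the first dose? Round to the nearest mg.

f = (1/2)^(49/13) ≈ 0.073341; accumulation ratio R = 1/(1−f) ≈ 1.07915.
Loading dose to hit Cmax,ss on first dose: D_load = D_maint·R ≈ 2207 × 1.07915 ≈ 2381.68 mg.

2382 mg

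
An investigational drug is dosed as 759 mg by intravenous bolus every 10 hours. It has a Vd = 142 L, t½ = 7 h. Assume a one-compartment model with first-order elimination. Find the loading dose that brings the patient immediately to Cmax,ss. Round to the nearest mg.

f = (1/2)^(10/7) ≈ 0.371499; accumulation ratio R = 1/(1−f) ≈ 1.59109.
Loading dose to hit Cmax,ss on first dose: D_load = D_maint·R ≈ 759 × 1.59109 ≈ 1207.64 mg.

1208 mg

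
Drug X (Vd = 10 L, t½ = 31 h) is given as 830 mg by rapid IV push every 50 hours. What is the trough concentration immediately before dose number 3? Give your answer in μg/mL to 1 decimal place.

36.0 μg/mL

f = (1/2)^(τ/t½) = (1/2)^(50/31) ≈ 0.3269.
C₀ = D/Vd = 830/10 ≈ 83.000 μg/mL.
Before the 3rd dose, 2 doses have been given. Superposition: Cmin = C₀·(f + f²).
≈ 83.000 × (0.3269 + 0.1069) ≈ 83.000 × 0.4338 ≈ 36.005 μg/mL.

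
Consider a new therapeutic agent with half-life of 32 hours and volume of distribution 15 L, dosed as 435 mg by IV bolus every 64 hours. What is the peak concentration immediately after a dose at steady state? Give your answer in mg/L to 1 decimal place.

38.7 mg/L

The dosing interval is 2 half-lives, so f = 2^(−2) = 0.25.
Accumulation ratio R = 1/(1 − f) = 1/0.75 = 4/3.
Single-dose peak C₀ = D/Vd = 435/15 = 29 mg/L.
Steady-state peak Cmax,ss = C₀·R = 29 × 4/3 ≈ 38.667 mg/L.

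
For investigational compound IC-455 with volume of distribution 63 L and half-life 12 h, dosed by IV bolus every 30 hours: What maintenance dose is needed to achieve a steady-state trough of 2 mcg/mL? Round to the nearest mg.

τ/t½ = 30/12 ≈ 2.5, so f = (1/2)^(30/12) ≈ 0.176777.
Cmin,ss = (D/Vd)·f/(1−f), so D = Cmin,ss·Vd·(1−f)/f.
D = 2 × 63 × (1−f)/f ≈ 2 × 63 × 4.65684 ≈ 586.76 mg.

587 mg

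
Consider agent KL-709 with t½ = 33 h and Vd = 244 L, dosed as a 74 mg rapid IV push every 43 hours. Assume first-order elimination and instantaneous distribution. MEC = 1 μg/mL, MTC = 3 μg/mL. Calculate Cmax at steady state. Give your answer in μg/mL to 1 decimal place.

τ/t½ = 43/33 ≈ 1.303, so fraction remaining f = (1/2)^(43/33) ≈ 0.4053.
Accumulation ratio R = 1/(1 − f) ≈ 1/0.5947 ≈ 1.6815.
Single-dose peak C₀ = D/Vd = 74/244 ≈ 0.303 μg/mL.
Steady-state peak Cmax,ss = C₀·R ≈ 0.303 × 1.6815 ≈ 0.509 μg/mL.
Peak 0.5 μg/mL vs MTC 3 μg/mL: below toxic threshold.

0.5 μg/mL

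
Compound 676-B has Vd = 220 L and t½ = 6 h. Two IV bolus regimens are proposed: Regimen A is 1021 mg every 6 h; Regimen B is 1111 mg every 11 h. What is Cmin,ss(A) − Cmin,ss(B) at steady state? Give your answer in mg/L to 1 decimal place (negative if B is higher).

2.7 mg/L

Regimen A: f = (1/2)^(6/6) ≈ 0.5000; Cmin,ss = (1021/220)·f/(1−f) ≈ 4.641 mg/L.
Regimen B: f = (1/2)^(11/6) ≈ 0.2806; Cmin,ss = (1111/220)·f/(1−f) ≈ 1.970 mg/L.
Difference ≈ 4.641 − 1.970 ≈ 2.671 mg/L.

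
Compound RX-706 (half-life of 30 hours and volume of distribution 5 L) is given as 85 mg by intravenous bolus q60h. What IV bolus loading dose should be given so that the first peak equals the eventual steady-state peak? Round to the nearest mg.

f = (1/2)^(60/30) ≈ 0.250000; accumulation ratio R = 1/(1−f) ≈ 1.33333.
Loading dose to hit Cmax,ss on first dose: D_load = D_maint·R ≈ 85 × 1.33333 ≈ 113.33 mg.

113 mg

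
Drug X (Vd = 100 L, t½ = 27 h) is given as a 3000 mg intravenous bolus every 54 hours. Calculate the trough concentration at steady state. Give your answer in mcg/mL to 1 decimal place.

10.0 mcg/mL

τ = 54 h = 2 half-lives, so f = (1/2)^2 = 0.25.
At steady state, R = 1/(1 − 0.25) = 4/3.
Single-dose peak C₀ = D/Vd = 3000/100 = 30 mcg/mL.
Steady-state peak Cmax,ss = C₀·R = 30 × 4/3 ≈ 40.000 mcg/mL.
Steady-state trough Cmin,ss = Cmax,ss·f ≈ 40.000 × 0.25 ≈ 10.000 mcg/mL.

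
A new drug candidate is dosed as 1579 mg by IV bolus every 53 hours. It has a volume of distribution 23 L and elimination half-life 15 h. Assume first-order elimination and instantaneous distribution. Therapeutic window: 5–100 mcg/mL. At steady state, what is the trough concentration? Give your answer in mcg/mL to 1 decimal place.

k = ln2/t½ = ln2/15 ≈ 0.046210 h⁻¹; fraction remaining f = e^(−kτ) = e^(−0.046210×53) ≈ 0.0864.
At steady state, accumulation factor R = 1/(1 − e^(−kτ)) ≈ 1.0946.
Each bolus raises the concentration by D/Vd = 1579/23 ≈ 68.652 mcg/mL.
Cmax,ss = C₀/(1 − f) ≈ 68.652/0.9136 ≈ 75.144 mcg/mL.
Steady-state trough Cmin,ss = Cmax,ss·f ≈ 75.144 × 0.0864 ≈ 6.492 mcg/mL.
Trough 6.5 mcg/mL vs MEC 5 mcg/mL: adequate.

6.5 mcg/mL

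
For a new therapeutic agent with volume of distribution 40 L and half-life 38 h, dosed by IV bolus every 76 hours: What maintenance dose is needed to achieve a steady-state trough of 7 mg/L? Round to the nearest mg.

840 mg

τ/t½ = 76/38 ≈ 2, so f = (1/2)^(76/38) ≈ 0.250000.
Cmin,ss = (D/Vd)·f/(1−f), so D = Cmin,ss·Vd·(1−f)/f.
D = 7 × 40 × (1−f)/f ≈ 7 × 40 × 3.00000 ≈ 840.00 mg.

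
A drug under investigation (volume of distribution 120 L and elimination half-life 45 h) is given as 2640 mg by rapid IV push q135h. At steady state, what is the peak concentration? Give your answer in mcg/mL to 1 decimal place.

τ = 135 h = 3 half-lives, so f = (1/2)^3 = 0.125.
At steady state, R = 1/(1 − 0.125) = 8/7.
Single-dose peak C₀ = D/Vd = 2640/120 = 22 mcg/mL.
Steady-state peak Cmax,ss = C₀·R = 22 × 8/7 ≈ 25.143 mcg/mL.

25.1 mcg/mL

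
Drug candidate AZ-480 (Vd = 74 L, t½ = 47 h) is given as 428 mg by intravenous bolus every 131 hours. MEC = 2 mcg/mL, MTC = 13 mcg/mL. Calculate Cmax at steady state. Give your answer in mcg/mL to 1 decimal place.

k = ln2/t½ = ln2/47 ≈ 0.014748 h⁻¹; fraction remaining f = e^(−kτ) = e^(−0.014748×131) ≈ 0.1449.
At steady state, accumulation factor R = 1/(1 − e^(−kτ)) ≈ 1.1695.
Each bolus raises the concentration by D/Vd = 428/74 ≈ 5.784 mcg/mL.
Cmax,ss = C₀/(1 − f) ≈ 5.784/0.8551 ≈ 6.764 mcg/mL.
Peak 6.8 mcg/mL vs MTC 13 mcg/mL: below toxic threshold.

6.8 mcg/mL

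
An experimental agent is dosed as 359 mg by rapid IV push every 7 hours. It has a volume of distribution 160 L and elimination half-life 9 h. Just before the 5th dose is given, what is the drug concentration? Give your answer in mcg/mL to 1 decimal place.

f = (1/2)^(τ/t½) = (1/2)^(7/9) ≈ 0.5833.
C₀ = D/Vd = 359/160 ≈ 2.244 mcg/mL.
Before the 5th dose, 4 doses have been given. Superposition: Cmin = C₀·(f + f² + … + f^4).
≈ 2.244 × (0.5833 + 0.3402 + 0.1985 + 0.1158) ≈ 2.244 × 1.2378 ≈ 2.778 mcg/mL.

2.8 mcg/mL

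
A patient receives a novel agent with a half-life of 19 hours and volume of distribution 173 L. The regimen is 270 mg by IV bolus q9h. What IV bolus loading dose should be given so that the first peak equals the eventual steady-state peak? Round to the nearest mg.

f = (1/2)^(9/19) ≈ 0.720123; accumulation ratio R = 1/(1−f) ≈ 3.57300.
Loading dose to hit Cmax,ss on first dose: D_load = D_maint·R ≈ 270 × 3.57300 ≈ 964.71 mg.

965 mg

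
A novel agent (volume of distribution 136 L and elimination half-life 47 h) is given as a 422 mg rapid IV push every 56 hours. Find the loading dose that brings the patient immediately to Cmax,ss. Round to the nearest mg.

f = (1/2)^(56/47) ≈ 0.437851; accumulation ratio R = 1/(1−f) ≈ 1.77889.
Loading dose to hit Cmax,ss on first dose: D_load = D_maint·R ≈ 422 × 1.77889 ≈ 750.69 mg.

751 mg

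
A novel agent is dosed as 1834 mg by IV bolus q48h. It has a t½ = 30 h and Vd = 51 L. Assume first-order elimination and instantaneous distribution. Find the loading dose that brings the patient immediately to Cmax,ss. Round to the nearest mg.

f = (1/2)^(48/30) ≈ 0.329877; accumulation ratio R = 1/(1−f) ≈ 1.49226.
Loading dose to hit Cmax,ss on first dose: D_load = D_maint·R ≈ 1834 × 1.49226 ≈ 2736.80 mg.

2737 mg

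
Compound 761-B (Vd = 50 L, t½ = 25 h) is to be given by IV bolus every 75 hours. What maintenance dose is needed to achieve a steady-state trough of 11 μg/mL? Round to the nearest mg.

τ/t½ = 75/25 ≈ 3, so f = (1/2)^(75/25) ≈ 0.125000.
Cmin,ss = (D/Vd)·f/(1−f), so D = Cmin,ss·Vd·(1−f)/f.
D = 11 × 50 × (1−f)/f ≈ 11 × 50 × 7.00000 ≈ 3850.00 mg.

3850 mg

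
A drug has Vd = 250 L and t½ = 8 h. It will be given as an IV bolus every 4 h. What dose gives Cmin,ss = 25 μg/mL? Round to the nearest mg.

τ/t½ = 4/8 ≈ 0.5, so f = (1/2)^(4/8) ≈ 0.707107.
Cmin,ss = (D/Vd)·f/(1−f), so D = Cmin,ss·Vd·(1−f)/f.
D = 25 × 250 × (1−f)/f ≈ 25 × 250 × 0.41421 ≈ 2588.81 mg.

2589 mg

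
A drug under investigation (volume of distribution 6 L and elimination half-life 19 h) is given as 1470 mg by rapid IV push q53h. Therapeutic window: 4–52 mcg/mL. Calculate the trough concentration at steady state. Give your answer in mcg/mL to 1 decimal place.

Over one 53-h interval, 53/19 ≈ 2.7895 half-lives elapse, leaving f ≈ 0.1446 of each dose.
At steady state, accumulation factor R = 1/(1 − e^(−kτ)) ≈ 1.1690.
Each bolus raises the concentration by D/Vd = 1470/6 ≈ 245.000 mcg/mL.
Cmax,ss = C₀/(1 − f) ≈ 245.000/0.8554 ≈ 286.416 mcg/mL.
Steady-state trough Cmin,ss = Cmax,ss·f ≈ 286.416 × 0.1446 ≈ 41.416 mcg/mL.
Trough 41.4 mcg/mL vs MEC 4 mcg/mL: adequate.

41.4 mcg/mL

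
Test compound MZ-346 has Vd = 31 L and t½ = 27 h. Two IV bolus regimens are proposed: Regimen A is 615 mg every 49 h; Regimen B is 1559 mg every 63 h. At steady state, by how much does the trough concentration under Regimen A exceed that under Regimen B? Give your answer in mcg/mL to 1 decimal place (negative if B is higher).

-4.6 mcg/mL

Regimen A: f = (1/2)^(49/27) ≈ 0.2842; Cmin,ss = (615/31)·f/(1−f) ≈ 7.877 mcg/mL.
Regimen B: f = (1/2)^(63/27) ≈ 0.1984; Cmin,ss = (1559/31)·f/(1−f) ≈ 12.447 mcg/mL.
Difference ≈ 7.877 − 12.447 ≈ -4.570 mcg/mL.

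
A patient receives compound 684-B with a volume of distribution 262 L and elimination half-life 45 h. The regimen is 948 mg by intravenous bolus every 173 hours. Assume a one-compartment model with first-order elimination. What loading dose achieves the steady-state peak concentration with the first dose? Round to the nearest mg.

f = (1/2)^(173/45) ≈ 0.069616; accumulation ratio R = 1/(1−f) ≈ 1.07483.
Loading dose to hit Cmax,ss on first dose: D_load = D_maint·R ≈ 948 × 1.07483 ≈ 1018.94 mg.

1019 mg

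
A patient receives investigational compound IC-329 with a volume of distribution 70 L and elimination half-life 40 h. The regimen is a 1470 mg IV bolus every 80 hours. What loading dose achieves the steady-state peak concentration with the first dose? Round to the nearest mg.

f = (1/2)^(80/40) ≈ 0.250000; accumulation ratio R = 1/(1−f) ≈ 1.33333.
Loading dose to hit Cmax,ss on first dose: D_load = D_maint·R ≈ 1470 × 1.33333 ≈ 1960.00 mg.

1960 mg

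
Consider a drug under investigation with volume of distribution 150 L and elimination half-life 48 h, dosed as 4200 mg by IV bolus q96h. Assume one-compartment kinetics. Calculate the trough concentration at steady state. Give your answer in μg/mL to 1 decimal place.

The dosing interval is 2 half-lives, so f = 2^(−2) = 0.25.
Accumulation ratio R = 1/(1 − f) = 1/0.75 = 4/3.
Single-dose peak C₀ = D/Vd = 4200/150 = 28 μg/mL.
Steady-state peak Cmax,ss = C₀·R = 28 × 4/3 ≈ 37.333 μg/mL.
Steady-state trough Cmin,ss = Cmax,ss·f ≈ 37.333 × 0.25 ≈ 9.333 μg/mL.

9.3 μg/mL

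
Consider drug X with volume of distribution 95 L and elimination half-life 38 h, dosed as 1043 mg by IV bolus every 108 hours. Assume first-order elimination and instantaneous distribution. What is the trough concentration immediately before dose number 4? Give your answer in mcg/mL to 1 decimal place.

f = (1/2)^(τ/t½) = (1/2)^(108/38) ≈ 0.1395.
C₀ = D/Vd = 1043/95 ≈ 10.979 mcg/mL.
Before the 4th dose, 3 doses have been given. Superposition: Cmin = C₀·(f + f² + … + f^3).
≈ 10.979 × (0.1395 + 0.0195 + 0.0027) ≈ 10.979 × 0.1617 ≈ 1.775 mcg/mL.

1.8 mcg/mL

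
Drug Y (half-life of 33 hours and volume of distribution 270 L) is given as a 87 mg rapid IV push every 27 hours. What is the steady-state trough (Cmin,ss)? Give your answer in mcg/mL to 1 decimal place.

0.4 mcg/mL

Over one 27-h interval, 27/33 ≈ 0.81818 half-lives elapse, leaving f ≈ 0.5672 of each dose.
Accumulation ratio R = 1/(1 − f) ≈ 1/0.4328 ≈ 2.3105.
Single-dose peak C₀ = D/Vd = 87/270 ≈ 0.322 mcg/mL.
Cmax,ss = C₀/(1 − f) ≈ 0.322/0.4328 ≈ 0.744 mcg/mL.
Steady-state trough Cmin,ss = Cmax,ss·f ≈ 0.744 × 0.5672 ≈ 0.422 mcg/mL.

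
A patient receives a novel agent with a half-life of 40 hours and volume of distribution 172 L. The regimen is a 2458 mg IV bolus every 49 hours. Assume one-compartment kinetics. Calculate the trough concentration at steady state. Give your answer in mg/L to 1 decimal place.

τ/t½ = 49/40 ≈ 1.225, so fraction remaining f = (1/2)^(49/40) ≈ 0.4278.
Single-dose peak C₀ = D/Vd = 2458/172 ≈ 14.291 mg/L.
Steady-state trough Cmin,ss = C₀·f/(1−f) ≈ 14.291 × 0.4278/0.5722 ≈ 10.685 mg/L.

10.7 mg/L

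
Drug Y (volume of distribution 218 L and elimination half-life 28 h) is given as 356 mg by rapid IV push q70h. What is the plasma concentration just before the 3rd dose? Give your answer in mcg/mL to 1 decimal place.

f = (1/2)^(τ/t½) = (1/2)^(70/28) ≈ 0.1768.
C₀ = D/Vd = 356/218 ≈ 1.633 mcg/mL.
Before the 3rd dose, 2 doses have been given. Superposition: Cmin = C₀·(f + f²).
≈ 1.633 × (0.1768 + 0.0313) ≈ 1.633 × 0.2081 ≈ 0.340 mcg/mL.

0.3 mcg/mL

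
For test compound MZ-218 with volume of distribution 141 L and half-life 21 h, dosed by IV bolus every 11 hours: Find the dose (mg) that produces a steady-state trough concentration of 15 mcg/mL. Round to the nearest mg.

926 mg

τ/t½ = 11/21 ≈ 0.52381, so f = (1/2)^(11/21) ≈ 0.695533.
Cmin,ss = (D/Vd)·f/(1−f), so D = Cmin,ss·Vd·(1−f)/f.
D = 15 × 141 × (1−f)/f ≈ 15 × 141 × 0.43775 ≈ 925.84 mg.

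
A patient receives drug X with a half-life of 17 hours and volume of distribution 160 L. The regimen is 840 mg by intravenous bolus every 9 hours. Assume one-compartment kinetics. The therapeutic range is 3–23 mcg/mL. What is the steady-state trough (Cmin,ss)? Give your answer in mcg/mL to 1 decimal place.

11.8 mcg/mL

k = ln2/t½ = ln2/17 ≈ 0.040773 h⁻¹; fraction remaining f = e^(−kτ) = e^(−0.040773×9) ≈ 0.6928.
Accumulation ratio R = 1/(1 − f) ≈ 1/0.3072 ≈ 3.2552.
Each bolus raises the concentration by D/Vd = 840/160 ≈ 5.250 mcg/mL.
Cmax,ss = C₀/(1 − f) ≈ 5.250/0.3072 ≈ 17.090 mcg/mL.
One interval later, Cmin,ss = Cmax,ss·e^(−kτ) ≈ 17.090 × 0.6928 ≈ 11.840 mcg/mL.
Trough 11.8 mcg/mL vs MEC 3 mcg/mL: adequate.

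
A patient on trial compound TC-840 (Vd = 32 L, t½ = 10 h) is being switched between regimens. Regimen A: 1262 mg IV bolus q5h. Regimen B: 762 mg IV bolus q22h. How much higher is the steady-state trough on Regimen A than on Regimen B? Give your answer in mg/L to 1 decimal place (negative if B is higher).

Regimen A: f = (1/2)^(5/10) ≈ 0.7071; Cmin,ss = (1262/32)·f/(1−f) ≈ 95.207 mg/L.
Regimen B: f = (1/2)^(22/10) ≈ 0.2176; Cmin,ss = (762/32)·f/(1−f) ≈ 6.623 mg/L.
Difference ≈ 95.207 − 6.623 ≈ 88.584 mg/L.

88.6 mg/L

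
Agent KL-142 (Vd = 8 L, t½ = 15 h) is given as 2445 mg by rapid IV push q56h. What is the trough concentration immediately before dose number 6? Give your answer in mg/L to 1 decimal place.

24.8 mg/L

f = (1/2)^(τ/t½) = (1/2)^(56/15) ≈ 0.0752.
C₀ = D/Vd = 2445/8 ≈ 305.625 mg/L.
Before the 6th dose, 5 doses have been given. Superposition: Cmin = C₀·(f + f² + … + f^5).
≈ 305.625 × (0.0752 + 0.0057 + 0.0004 + 0.0000 + 0.0000) ≈ 305.625 × 0.0813 ≈ 24.847 mg/L.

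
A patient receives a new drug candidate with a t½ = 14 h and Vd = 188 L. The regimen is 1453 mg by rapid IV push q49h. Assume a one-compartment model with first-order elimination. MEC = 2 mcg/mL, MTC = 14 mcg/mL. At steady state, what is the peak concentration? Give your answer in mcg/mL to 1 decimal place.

8.5 mcg/mL

k = ln2/t½ = ln2/14 ≈ 0.049511 h⁻¹; fraction remaining f = e^(−kτ) = e^(−0.049511×49) ≈ 0.0884.
At steady state, accumulation factor R = 1/(1 − e^(−kτ)) ≈ 1.0970.
Each bolus raises the concentration by D/Vd = 1453/188 ≈ 7.729 mcg/mL.
Steady-state peak Cmax,ss = C₀·R ≈ 7.729 × 1.0970 ≈ 8.479 mcg/mL.
Peak 8.5 mcg/mL vs MTC 14 mcg/mL: below toxic threshold.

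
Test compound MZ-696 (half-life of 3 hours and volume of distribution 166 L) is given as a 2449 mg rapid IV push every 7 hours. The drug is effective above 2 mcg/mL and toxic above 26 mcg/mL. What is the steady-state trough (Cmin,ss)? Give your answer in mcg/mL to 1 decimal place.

3.7 mcg/mL

τ/t½ = 7/3 ≈ 2.3333, so fraction remaining f = (1/2)^(7/3) ≈ 0.1984.
Single-dose peak C₀ = D/Vd = 2449/166 ≈ 14.753 mcg/mL.
Steady-state trough Cmin,ss = C₀·f/(1−f) ≈ 14.753 × 0.1984/0.8016 ≈ 3.651 mcg/mL.
Trough 3.7 mcg/mL vs MEC 2 mcg/mL: adequate.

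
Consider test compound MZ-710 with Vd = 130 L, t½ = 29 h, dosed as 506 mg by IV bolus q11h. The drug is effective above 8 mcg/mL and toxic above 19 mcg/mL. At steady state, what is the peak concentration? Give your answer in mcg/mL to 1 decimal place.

Over one 11-h interval, 11/29 ≈ 0.37931 half-lives elapse, leaving f ≈ 0.7688 of each dose.
Accumulation ratio R = 1/(1 − f) ≈ 1/0.2312 ≈ 4.3253.
Single-dose peak C₀ = D/Vd = 506/130 ≈ 3.892 mcg/mL.
Cmax,ss = C₀/(1 − f) ≈ 3.892/0.2312 ≈ 16.834 mcg/mL.
Peak 16.8 mcg/mL vs MTC 19 mcg/mL: below toxic threshold.

16.8 mcg/mL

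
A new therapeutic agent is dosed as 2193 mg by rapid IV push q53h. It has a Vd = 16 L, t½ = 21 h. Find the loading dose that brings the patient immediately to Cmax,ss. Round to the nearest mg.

f = (1/2)^(53/21) ≈ 0.173883; accumulation ratio R = 1/(1−f) ≈ 1.21048.
Loading dose to hit Cmax,ss on first dose: D_load = D_maint·R ≈ 2193 × 1.21048 ≈ 2654.58 mg.

2655 mg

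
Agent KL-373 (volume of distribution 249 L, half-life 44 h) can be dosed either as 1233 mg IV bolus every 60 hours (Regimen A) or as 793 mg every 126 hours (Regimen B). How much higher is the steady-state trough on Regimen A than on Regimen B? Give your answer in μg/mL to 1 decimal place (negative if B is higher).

2.6 μg/mL

Regimen A: f = (1/2)^(60/44) ≈ 0.3886; Cmin,ss = (1233/249)·f/(1−f) ≈ 3.147 μg/mL.
Regimen B: f = (1/2)^(126/44) ≈ 0.1374; Cmin,ss = (793/249)·f/(1−f) ≈ 0.507 μg/mL.
Difference ≈ 3.147 − 0.507 ≈ 2.640 μg/mL.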